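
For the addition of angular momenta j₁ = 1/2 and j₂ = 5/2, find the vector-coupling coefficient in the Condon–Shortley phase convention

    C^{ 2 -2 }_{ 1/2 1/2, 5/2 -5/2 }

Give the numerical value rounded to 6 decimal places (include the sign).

+0.912871  (= +√(5/6))

√[5·1!0!4!/6! · 1!0!0!5!0!4!] = √(480)
  +(−1)^0/∏(0,1,0,0,0,4)! = 1/24  (running 1/24)
⟨..|..⟩ = √(480)·(1/24) = +0.912871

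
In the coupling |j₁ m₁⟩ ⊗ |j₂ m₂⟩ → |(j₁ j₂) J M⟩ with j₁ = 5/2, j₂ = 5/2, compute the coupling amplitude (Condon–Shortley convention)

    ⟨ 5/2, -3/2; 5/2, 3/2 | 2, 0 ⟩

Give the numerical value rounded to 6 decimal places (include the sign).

√[5·3!2!2!/8! · 1!4!4!1!2!2!] = √(48/7)
  +(−1)^2/∏(2,1,2,2,0,0)! = 1/8  (running 1/8)
  +(−1)^3/∏(3,0,1,1,1,1)! = -1/6  (running -1/24)
⟨..|..⟩ = √(48/7)·(-1/24) = -0.109109

−√(1/84) ≈ -0.109109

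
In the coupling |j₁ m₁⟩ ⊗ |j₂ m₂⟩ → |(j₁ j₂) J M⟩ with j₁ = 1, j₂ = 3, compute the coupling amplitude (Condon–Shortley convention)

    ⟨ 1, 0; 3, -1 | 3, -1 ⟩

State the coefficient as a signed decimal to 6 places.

j₁+j₂−J=1  J+j₁−j₂=1  J−j₁+j₂=5  j₁+j₂+J+1=8
(j₁±m₁, j₂±m₂, J±M) = (1,1,2,4,2,4)
P² = 48
sum k=0..1:
  [0] +1/12 = 1/12
  [1] −1/24 = -1/24
S = 1/24
C² = P²·S² = 1/12 ; C = +0.288675

+0.288675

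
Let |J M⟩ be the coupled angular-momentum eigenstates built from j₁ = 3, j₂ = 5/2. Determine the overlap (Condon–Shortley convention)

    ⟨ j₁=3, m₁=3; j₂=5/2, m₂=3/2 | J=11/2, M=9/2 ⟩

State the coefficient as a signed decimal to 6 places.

+√(5/11) ≈ +0.674200

j₁+j₂−J=0  J+j₁−j₂=6  J−j₁+j₂=5  j₁+j₂+J+1=12
(j₁±m₁, j₂±m₂, J±M) = (6,0,4,1,10,1)
P² = 1492992000/11
sum k=0..0:
  [0] +1/17280 = 1/17280
S = 1/17280
C² = P²·S² = 5/11 ; C = +0.674200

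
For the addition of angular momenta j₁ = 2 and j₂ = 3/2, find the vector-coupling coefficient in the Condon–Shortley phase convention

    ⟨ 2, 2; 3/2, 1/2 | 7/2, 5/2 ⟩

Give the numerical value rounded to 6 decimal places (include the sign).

+√(3/7) = +0.654654

triangle: 0!*4!*3!/8! = 144/40320
(j±m)!: 4!*0!*2!*1!*6!*1! = 34560
prefactor² = (2J+1)*Δ*N² = 6912/7
  k=0: +1/(0!*0!*0!*2!*4!*1!) = 1/48
Σ = 1/48  ⇒  CG² = 6912/7*1/48² = 3/7
CG = +√(3/7) = +0.654654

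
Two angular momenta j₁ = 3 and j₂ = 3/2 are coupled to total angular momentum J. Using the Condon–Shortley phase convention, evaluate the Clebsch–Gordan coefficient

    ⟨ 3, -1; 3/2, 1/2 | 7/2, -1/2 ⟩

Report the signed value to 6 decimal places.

−√(2/7) ≈ -0.534522

√[8·1!5!2!/9! · 2!4!2!1!3!4!] = √(512/7)
  +(−1)^0/∏(0,1,4,2,1,0)! = 1/48  (running 1/48)
  +(−1)^1/∏(1,0,3,1,2,1)! = -1/12  (running -1/16)
⟨..|..⟩ = √(512/7)·(-1/16) = -0.534522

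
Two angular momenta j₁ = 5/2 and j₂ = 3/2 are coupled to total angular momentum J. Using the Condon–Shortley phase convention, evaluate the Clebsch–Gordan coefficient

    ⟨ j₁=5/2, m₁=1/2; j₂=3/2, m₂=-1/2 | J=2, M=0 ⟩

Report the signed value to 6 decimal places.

−√(1/14) ≈ -0.267261

triangle: 2!*3!*1!/7! = 12/5040
(j±m)!: 3!*2!*1!*2!*2!*2! = 96
prefactor² = (2J+1)*Δ*N² = 8/7
  k=0: +1/(0!*2!*2!*1!*1!*0!) = 1/4
  k=1: −1/(1!*1!*1!*0!*2!*1!) = -1/2
Σ = -1/4  ⇒  CG² = 8/7*(-1/4)² = 1/14
CG = −√(1/14) = -0.267261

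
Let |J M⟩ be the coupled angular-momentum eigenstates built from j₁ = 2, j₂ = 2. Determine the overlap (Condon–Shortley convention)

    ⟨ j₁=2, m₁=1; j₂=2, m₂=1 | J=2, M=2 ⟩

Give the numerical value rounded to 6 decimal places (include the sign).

√[5·2!2!2!/7! · 3!1!3!1!4!0!] = √(48/7)
  +(−1)^1/∏(1,1,0,2,2,0)! = -1/4  (running -1/4)
⟨..|..⟩ = √(48/7)·(-1/4) = -0.654654

−√(3/7) = -0.654654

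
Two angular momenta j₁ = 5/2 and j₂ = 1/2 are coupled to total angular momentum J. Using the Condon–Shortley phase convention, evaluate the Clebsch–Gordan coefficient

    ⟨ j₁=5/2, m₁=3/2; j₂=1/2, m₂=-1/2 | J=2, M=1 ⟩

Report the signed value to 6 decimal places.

j₁+j₂−J=1  J+j₁−j₂=4  J−j₁+j₂=0  j₁+j₂+J+1=6
(j₁±m₁, j₂±m₂, J±M) = (4,1,0,1,3,1)
P² = 24
sum k=0..0:
  [0] +1/6 = 1/6
S = 1/6
C² = P²·S² = 2/3 ; C = +0.816497

+0.816497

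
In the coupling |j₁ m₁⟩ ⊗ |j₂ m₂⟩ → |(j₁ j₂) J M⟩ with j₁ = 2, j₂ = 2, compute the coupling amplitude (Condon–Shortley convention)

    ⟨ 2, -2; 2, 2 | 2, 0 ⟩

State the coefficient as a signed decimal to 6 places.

j₁+j₂−J=2  J+j₁−j₂=2  J−j₁+j₂=2  j₁+j₂+J+1=7
(j₁±m₁, j₂±m₂, J±M) = (0,4,4,0,2,2)
P² = 128/7
sum k=2..2:
  [2] +1/8 = 1/8
S = 1/8
C² = P²·S² = 2/7 ; C = +0.534522

+√(2/7) = +0.534522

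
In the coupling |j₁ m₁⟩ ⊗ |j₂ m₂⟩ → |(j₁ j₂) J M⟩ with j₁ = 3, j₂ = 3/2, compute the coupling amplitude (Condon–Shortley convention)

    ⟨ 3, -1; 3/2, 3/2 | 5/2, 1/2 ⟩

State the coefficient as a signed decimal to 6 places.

j₁+j₂−J=2  J+j₁−j₂=4  J−j₁+j₂=1  j₁+j₂+J+1=8
(j₁±m₁, j₂±m₂, J±M) = (2,4,3,0,3,2)
P² = 864/35
sum k=2..2:
  [2] +1/8 = 1/8
S = 1/8
C² = P²·S² = 27/70 ; C = +0.621059

+0.621059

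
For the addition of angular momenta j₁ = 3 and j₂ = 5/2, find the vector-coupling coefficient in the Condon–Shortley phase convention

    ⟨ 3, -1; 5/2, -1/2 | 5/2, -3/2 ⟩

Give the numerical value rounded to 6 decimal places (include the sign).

j₁+j₂−J=3  J+j₁−j₂=3  J−j₁+j₂=2  j₁+j₂+J+1=9
(j₁±m₁, j₂±m₂, J±M) = (2,4,2,3,1,4)
P² = 576/35
sum k=1..2:
  [1] −1/12 = -1/12
  [2] +1/8 = 1/8
S = 1/24
C² = P²·S² = 1/35 ; C = +0.169031

+√(1/35) ≈ +0.169031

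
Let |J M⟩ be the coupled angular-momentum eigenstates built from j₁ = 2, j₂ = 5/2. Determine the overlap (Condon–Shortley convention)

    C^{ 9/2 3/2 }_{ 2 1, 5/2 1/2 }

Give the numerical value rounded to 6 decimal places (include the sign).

+0.690066

j₁+j₂−J=0  J+j₁−j₂=4  J−j₁+j₂=5  j₁+j₂+J+1=10
(j₁±m₁, j₂±m₂, J±M) = (3,1,3,2,6,3)
P² = 17280/7
sum k=0..0:
  [0] +1/72 = 1/72
S = 1/72
C² = P²·S² = 10/21 ; C = +0.690066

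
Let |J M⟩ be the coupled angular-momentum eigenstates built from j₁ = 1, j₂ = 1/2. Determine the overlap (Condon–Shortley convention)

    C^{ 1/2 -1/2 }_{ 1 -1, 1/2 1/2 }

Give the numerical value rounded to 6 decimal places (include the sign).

√[2·1!1!0!/3! · 0!2!1!0!0!1!] = √(2/3)
  +(−1)^1/∏(1,0,1,0,0,0)! = -1  (running -1)
⟨..|..⟩ = √(2/3)·(-1) = -0.816497

−√(2/3) ≈ -0.816497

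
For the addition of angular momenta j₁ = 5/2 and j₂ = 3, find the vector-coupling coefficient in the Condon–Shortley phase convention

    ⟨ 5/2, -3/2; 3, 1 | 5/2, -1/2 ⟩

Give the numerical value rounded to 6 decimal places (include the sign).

+0.169031

√[6·3!2!3!/9! · 1!4!4!2!2!3!] = √(576/35)
  +(−1)^2/∏(2,1,2,2,0,1)! = 1/8  (running 1/8)
  +(−1)^3/∏(3,0,1,1,1,2)! = -1/12  (running 1/24)
⟨..|..⟩ = √(576/35)·(1/24) = +0.169031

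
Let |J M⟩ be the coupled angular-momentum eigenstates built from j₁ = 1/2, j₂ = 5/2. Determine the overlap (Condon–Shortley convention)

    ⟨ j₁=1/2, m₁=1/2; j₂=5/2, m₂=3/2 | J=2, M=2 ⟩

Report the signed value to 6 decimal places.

√[5·1!0!4!/6! · 1!0!4!1!4!0!] = √(96)
  +(−1)^0/∏(0,1,0,4,0,0)! = 1/24  (running 1/24)
⟨..|..⟩ = √(96)·(1/24) = +0.408248

+0.408248  (= +√(1/6))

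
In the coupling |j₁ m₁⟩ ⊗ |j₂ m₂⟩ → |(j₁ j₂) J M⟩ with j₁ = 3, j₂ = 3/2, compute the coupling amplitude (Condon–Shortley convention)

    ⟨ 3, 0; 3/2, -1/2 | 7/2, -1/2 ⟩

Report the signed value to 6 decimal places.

+√(2/21) = +0.308607

√[8·1!5!2!/9! · 3!3!1!2!3!4!] = √(384/7)
  +(−1)^0/∏(0,1,3,1,2,1)! = 1/12  (running 1/12)
  +(−1)^1/∏(1,0,2,0,3,2)! = -1/24  (running 1/24)
⟨..|..⟩ = √(384/7)·(1/24) = +0.308607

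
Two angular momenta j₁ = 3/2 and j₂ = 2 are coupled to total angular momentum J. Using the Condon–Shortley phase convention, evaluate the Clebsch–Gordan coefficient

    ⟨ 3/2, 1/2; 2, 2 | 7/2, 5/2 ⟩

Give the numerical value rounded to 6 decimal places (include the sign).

j₁+j₂−J=0  J+j₁−j₂=3  J−j₁+j₂=4  j₁+j₂+J+1=8
(j₁±m₁, j₂±m₂, J±M) = (2,1,4,0,6,1)
P² = 6912/7
sum k=0..0:
  [0] +1/48 = 1/48
S = 1/48
C² = P²·S² = 3/7 ; C = +0.654654

+√(3/7) ≈ +0.654654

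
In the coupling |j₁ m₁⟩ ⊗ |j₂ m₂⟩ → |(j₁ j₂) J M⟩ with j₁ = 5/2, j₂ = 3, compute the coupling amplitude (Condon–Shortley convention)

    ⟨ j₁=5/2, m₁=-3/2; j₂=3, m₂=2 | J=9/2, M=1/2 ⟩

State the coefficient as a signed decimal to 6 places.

−√(361/1386) ≈ -0.510355

√[10·1!4!5!/11! · 1!4!5!1!5!4!] = √(460800/77)
  +(−1)^0/∏(0,1,4,5,0,0)! = 1/2880  (running 1/2880)
  +(−1)^1/∏(1,0,3,4,1,1)! = -1/144  (running -19/2880)
⟨..|..⟩ = √(460800/77)·(-19/2880) = -0.510355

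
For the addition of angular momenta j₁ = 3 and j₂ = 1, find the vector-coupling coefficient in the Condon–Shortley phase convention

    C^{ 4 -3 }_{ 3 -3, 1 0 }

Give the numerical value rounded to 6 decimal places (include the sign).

+√(1/4) ≈ +0.500000

triangle: 0!·6!·2!/9! = 1440/362880
(j±m)!: 0!·6!·1!·1!·1!·7! = 3628800
prefactor² = (2J+1)·Δ·N² = 129600
  k=0: +1/(0!·0!·6!·1!·0!·1!) = 1/720
Σ = 1/720  ⇒  CG² = 129600·1/720² = 1/4
CG = +√(1/4) = +0.500000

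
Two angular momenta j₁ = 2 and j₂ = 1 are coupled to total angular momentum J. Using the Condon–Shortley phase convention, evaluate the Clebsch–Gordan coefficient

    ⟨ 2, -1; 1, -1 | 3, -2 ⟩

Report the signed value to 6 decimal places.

+0.816497

triangle: 0!*4!*2!/7! = 48/5040
(j±m)!: 1!*3!*0!*2!*1!*5! = 1440
prefactor² = (2J+1)*Δ*N² = 96
  k=0: +1/(0!*0!*3!*0!*1!*2!) = 1/12
Σ = 1/12  ⇒  CG² = 96*1/12² = 2/3
CG = +√(2/3) = +0.816497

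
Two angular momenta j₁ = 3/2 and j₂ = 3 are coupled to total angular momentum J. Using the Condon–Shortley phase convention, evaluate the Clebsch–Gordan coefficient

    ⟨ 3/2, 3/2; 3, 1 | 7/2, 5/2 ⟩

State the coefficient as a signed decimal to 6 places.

j₁+j₂−J=1  J+j₁−j₂=2  J−j₁+j₂=5  j₁+j₂+J+1=9
(j₁±m₁, j₂±m₂, J±M) = (3,0,4,2,6,1)
P² = 7680/7
sum k=0..0:
  [0] +1/48 = 1/48
S = 1/48
C² = P²·S² = 10/21 ; C = +0.690066

+√(10/21) ≈ +0.690066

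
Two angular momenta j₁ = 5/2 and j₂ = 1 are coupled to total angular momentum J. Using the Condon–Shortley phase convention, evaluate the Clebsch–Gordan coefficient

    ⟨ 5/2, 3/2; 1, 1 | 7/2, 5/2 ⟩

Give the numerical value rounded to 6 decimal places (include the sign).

+0.845154

j₁+j₂−J=0  J+j₁−j₂=5  J−j₁+j₂=2  j₁+j₂+J+1=8
(j₁±m₁, j₂±m₂, J±M) = (4,1,2,0,6,1)
P² = 11520/7
sum k=0..0:
  [0] +1/48 = 1/48
S = 1/48
C² = P²·S² = 5/7 ; C = +0.845154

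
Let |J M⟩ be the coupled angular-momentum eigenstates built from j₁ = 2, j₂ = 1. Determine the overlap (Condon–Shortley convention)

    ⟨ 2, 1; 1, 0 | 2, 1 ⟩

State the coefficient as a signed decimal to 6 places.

+√(1/6) = +0.408248

√[5·1!3!1!/6! · 3!1!1!1!3!1!] = √(3/2)
  +(−1)^0/∏(0,1,1,1,2,0)! = 1/2  (running 1/2)
  +(−1)^1/∏(1,0,0,0,3,1)! = -1/6  (running 1/3)
⟨..|..⟩ = √(3/2)·(1/3) = +0.408248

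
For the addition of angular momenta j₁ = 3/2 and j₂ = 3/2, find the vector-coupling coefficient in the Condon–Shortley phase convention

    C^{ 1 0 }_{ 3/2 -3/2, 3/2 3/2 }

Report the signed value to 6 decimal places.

triangle: 2!*1!*1!/5! = 2/120
(j±m)!: 0!*3!*3!*0!*1!*1! = 36
prefactor² = (2J+1)*Δ*N² = 9/5
  k=2: +1/(2!*0!*1!*1!*0!*0!) = 1/2
Σ = 1/2  ⇒  CG² = 9/5*1/2² = 9/20
CG = +√(9/20) = +0.670820

+√(9/20) ≈ +0.670820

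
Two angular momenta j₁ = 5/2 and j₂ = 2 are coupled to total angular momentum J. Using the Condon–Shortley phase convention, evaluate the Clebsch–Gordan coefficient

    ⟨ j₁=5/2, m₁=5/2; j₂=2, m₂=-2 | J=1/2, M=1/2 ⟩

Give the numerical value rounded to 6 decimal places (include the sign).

+√(1/3) = +0.577350

j₁+j₂−J=4  J+j₁−j₂=1  J−j₁+j₂=0  j₁+j₂+J+1=6
(j₁±m₁, j₂±m₂, J±M) = (5,0,0,4,1,0)
P² = 192
sum k=0..0:
  [0] +1/24 = 1/24
S = 1/24
C² = P²·S² = 1/3 ; C = +0.577350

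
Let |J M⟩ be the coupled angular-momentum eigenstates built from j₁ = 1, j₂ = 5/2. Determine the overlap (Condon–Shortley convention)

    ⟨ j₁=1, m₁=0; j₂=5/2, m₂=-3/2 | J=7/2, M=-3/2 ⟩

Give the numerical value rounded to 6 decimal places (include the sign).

j₁+j₂−J=0  J+j₁−j₂=2  J−j₁+j₂=5  j₁+j₂+J+1=8
(j₁±m₁, j₂±m₂, J±M) = (1,1,1,4,2,5)
P² = 1920/7
sum k=0..0:
  [0] +1/24 = 1/24
S = 1/24
C² = P²·S² = 10/21 ; C = +0.690066

+√(10/21) ≈ +0.690066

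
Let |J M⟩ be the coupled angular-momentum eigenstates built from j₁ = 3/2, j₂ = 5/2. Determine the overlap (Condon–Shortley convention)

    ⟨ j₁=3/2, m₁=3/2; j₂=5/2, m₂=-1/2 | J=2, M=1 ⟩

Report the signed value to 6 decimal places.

+0.566947  (= +√(9/28))

√[5·2!1!3!/7! · 3!0!2!3!3!1!] = √(36/7)
  +(−1)^0/∏(0,2,0,2,1,1)! = 1/4  (running 1/4)
⟨..|..⟩ = √(36/7)·(1/4) = +0.566947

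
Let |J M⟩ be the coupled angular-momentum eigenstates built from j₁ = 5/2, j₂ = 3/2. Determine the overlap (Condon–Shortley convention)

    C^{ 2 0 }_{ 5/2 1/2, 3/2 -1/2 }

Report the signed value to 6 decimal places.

−√(1/14) = -0.267261

√[5·2!3!1!/7! · 3!2!1!2!2!2!] = √(8/7)
  +(−1)^0/∏(0,2,2,1,1,0)! = 1/4  (running 1/4)
  +(−1)^1/∏(1,1,1,0,2,1)! = -1/2  (running -1/4)
⟨..|..⟩ = √(8/7)·(-1/4) = -0.267261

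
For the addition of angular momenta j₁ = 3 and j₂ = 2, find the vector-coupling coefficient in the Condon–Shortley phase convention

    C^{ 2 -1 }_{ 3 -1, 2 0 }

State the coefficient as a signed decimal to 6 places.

j₁+j₂−J=3  J+j₁−j₂=3  J−j₁+j₂=1  j₁+j₂+J+1=8
(j₁±m₁, j₂±m₂, J±M) = (2,4,2,2,1,3)
P² = 36/7
sum k=1..2:
  [1] −1/12 = -1/12
  [2] +1/4 = 1/4
S = 1/6
C² = P²·S² = 1/7 ; C = +0.377964

+0.377964  (= +√(1/7))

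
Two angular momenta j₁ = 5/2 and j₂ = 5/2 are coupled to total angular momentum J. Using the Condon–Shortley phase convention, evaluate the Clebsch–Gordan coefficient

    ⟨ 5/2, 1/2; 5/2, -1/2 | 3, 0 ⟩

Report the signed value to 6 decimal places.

triangle: 2!*3!*3!/9! = 72/362880
(j±m)!: 3!*2!*2!*3!*3!*3! = 5184
prefactor² = (2J+1)*Δ*N² = 36/5
  k=0: +1/(0!*2!*2!*2!*1!*1!) = 1/8
  k=1: −1/(1!*1!*1!*1!*2!*2!) = -1/4
  k=2: +1/(2!*0!*0!*0!*3!*3!) = 1/72
Σ = -1/9  ⇒  CG² = 36/5*(-1/9)² = 4/45
CG = −√(4/45) = -0.298142

−√(4/45) = -0.298142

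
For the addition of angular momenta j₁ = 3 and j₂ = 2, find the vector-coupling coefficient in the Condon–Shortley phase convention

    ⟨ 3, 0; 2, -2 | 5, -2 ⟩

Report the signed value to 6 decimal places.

triangle: 0!*6!*4!/11! = 17280/39916800
(j±m)!: 3!*3!*0!*4!*3!*7! = 26127360
prefactor² = (2J+1)*Δ*N² = 124416
  k=0: +1/(0!*0!*3!*0!*3!*4!) = 1/864
Σ = 1/864  ⇒  CG² = 124416*1/864² = 1/6
CG = +√(1/6) = +0.408248

+0.408248  (= +√(1/6))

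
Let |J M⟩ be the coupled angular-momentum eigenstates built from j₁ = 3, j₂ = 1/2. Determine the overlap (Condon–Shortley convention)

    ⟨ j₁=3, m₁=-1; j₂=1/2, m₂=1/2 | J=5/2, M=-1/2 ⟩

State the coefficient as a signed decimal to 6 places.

triangle: 1!*5!*0!/7! = 120/5040
(j±m)!: 2!*4!*1!*0!*2!*3! = 576
prefactor² = (2J+1)*Δ*N² = 576/7
  k=1: −1/(1!*0!*3!*0!*2!*0!) = -1/12
Σ = -1/12  ⇒  CG² = 576/7*(-1/12)² = 4/7
CG = −√(4/7) = -0.755929

−√(4/7) ≈ -0.755929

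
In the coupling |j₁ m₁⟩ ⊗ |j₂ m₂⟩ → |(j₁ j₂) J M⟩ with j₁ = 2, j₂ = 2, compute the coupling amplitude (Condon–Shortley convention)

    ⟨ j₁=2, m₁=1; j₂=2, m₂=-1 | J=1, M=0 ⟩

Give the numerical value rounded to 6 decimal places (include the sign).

√[3·3!1!1!/6! · 3!1!1!3!1!1!] = √(9/10)
  +(−1)^0/∏(0,3,1,1,0,0)! = 1/6  (running 1/6)
  +(−1)^1/∏(1,2,0,0,1,1)! = -1/2  (running -1/3)
⟨..|..⟩ = √(9/10)·(-1/3) = -0.316228

−√(1/10) ≈ -0.316228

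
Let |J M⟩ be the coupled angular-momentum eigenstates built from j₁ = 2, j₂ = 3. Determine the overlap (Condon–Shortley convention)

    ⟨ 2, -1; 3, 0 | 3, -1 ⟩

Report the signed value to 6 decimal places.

−√(1/30) ≈ -0.182574

j₁+j₂−J=2  J+j₁−j₂=2  J−j₁+j₂=4  j₁+j₂+J+1=9
(j₁±m₁, j₂±m₂, J±M) = (1,3,3,3,2,4)
P² = 96/5
sum k=1..2:
  [1] −1/8 = -1/8
  [2] +1/12 = 1/12
S = -1/24
C² = P²·S² = 1/30 ; C = -0.182574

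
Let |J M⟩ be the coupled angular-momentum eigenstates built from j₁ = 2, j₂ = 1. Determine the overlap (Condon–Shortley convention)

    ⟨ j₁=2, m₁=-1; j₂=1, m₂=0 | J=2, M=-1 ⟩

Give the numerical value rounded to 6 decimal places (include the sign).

-0.408248  (= −√(1/6))

triangle: 1!×3!×1!/6! = 6/720
(j±m)!: 1!×3!×1!×1!×1!×3! = 36
prefactor² = (2J+1)×Δ×N² = 3/2
  k=0: +1/(0!×1!×3!×1!×0!×0!) = 1/6
  k=1: −1/(1!×0!×2!×0!×1!×1!) = -1/2
Σ = -1/3  ⇒  CG² = 3/2×(-1/3)² = 1/6
CG = −√(1/6) = -0.408248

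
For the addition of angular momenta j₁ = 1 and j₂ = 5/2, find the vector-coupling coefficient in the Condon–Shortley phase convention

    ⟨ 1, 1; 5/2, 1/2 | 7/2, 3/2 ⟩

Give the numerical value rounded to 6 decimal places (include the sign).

√[8·0!2!5!/8! · 2!0!3!2!5!2!] = √(1920/7)
  +(−1)^0/∏(0,0,0,3,2,2)! = 1/24  (running 1/24)
⟨..|..⟩ = √(1920/7)·(1/24) = +0.690066

+0.690066  (= +√(10/21))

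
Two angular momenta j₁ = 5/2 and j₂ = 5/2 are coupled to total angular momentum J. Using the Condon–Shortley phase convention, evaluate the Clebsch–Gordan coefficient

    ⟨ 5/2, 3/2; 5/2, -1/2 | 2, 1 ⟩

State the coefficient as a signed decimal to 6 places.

−√(1/7) ≈ -0.377964

triangle: 3!×2!×2!/8! = 24/40320
(j±m)!: 4!×1!×2!×3!×3!×1! = 1728
prefactor² = (2J+1)×Δ×N² = 36/7
  k=0: +1/(0!×3!×1!×2!×1!×0!) = 1/12
  k=1: −1/(1!×2!×0!×1!×2!×1!) = -1/4
Σ = -1/6  ⇒  CG² = 36/7×(-1/6)² = 1/7
CG = −√(1/7) = -0.377964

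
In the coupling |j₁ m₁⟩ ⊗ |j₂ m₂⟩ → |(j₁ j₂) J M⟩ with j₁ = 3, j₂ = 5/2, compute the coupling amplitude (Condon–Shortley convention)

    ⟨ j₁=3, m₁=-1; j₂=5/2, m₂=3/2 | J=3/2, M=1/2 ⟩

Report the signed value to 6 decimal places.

-0.483046  (= −√(7/30))

j₁+j₂−J=4  J+j₁−j₂=2  J−j₁+j₂=1  j₁+j₂+J+1=8
(j₁±m₁, j₂±m₂, J±M) = (2,4,4,1,2,1)
P² = 384/35
sum k=3..4:
  [3] −1/6 = -1/6
  [4] +1/48 = 1/48
S = -7/48
C² = P²·S² = 7/30 ; C = -0.483046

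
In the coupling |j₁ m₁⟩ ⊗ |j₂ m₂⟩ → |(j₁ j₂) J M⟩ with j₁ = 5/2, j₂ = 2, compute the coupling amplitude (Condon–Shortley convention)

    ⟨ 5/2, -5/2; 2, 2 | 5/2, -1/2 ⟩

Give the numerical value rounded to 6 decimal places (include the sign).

j₁+j₂−J=2  J+j₁−j₂=3  J−j₁+j₂=2  j₁+j₂+J+1=8
(j₁±m₁, j₂±m₂, J±M) = (0,5,4,0,2,3)
P² = 864/7
sum k=2..2:
  [2] +1/24 = 1/24
S = 1/24
C² = P²·S² = 3/14 ; C = +0.462910

+0.462910  (= +√(3/14))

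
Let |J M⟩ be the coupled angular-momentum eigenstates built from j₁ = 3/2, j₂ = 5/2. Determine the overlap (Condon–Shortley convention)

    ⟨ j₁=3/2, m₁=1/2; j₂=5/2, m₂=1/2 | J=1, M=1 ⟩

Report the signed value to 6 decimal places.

−√(3/20) ≈ -0.387298

√[3·3!0!2!/6! · 2!1!3!2!2!0!] = √(12/5)
  +(−1)^1/∏(1,2,0,2,0,0)! = -1/4  (running -1/4)
⟨..|..⟩ = √(12/5)·(-1/4) = -0.387298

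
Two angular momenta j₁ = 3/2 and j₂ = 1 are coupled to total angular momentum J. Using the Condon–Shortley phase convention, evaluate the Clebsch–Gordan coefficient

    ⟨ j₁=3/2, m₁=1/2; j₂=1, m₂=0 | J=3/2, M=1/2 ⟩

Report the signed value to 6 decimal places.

j₁+j₂−J=1  J+j₁−j₂=2  J−j₁+j₂=1  j₁+j₂+J+1=5
(j₁±m₁, j₂±m₂, J±M) = (2,1,1,1,2,1)
P² = 4/15
sum k=0..1:
  [0] +1/1 = 1
  [1] −1/2 = -1/2
S = 1/2
C² = P²·S² = 1/15 ; C = +0.258199

+0.258199  (= +√(1/15))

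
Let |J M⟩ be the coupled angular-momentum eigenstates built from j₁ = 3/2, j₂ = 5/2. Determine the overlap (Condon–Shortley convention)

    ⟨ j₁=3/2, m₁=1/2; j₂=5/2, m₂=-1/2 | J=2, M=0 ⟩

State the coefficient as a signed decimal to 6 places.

-0.267261  (= −√(1/14))

√[5·2!1!3!/7! · 2!1!2!3!2!2!] = √(8/7)
  +(−1)^0/∏(0,2,1,2,0,1)! = 1/4  (running 1/4)
  +(−1)^1/∏(1,1,0,1,1,2)! = -1/2  (running -1/4)
⟨..|..⟩ = √(8/7)·(-1/4) = -0.267261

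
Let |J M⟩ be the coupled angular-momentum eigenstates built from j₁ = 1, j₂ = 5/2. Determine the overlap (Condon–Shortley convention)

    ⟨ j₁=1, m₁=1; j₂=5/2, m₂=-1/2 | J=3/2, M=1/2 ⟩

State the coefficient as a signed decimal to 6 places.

+0.447214  (= +√(1/5))

triangle: 2!·0!·3!/6! = 12/720
(j±m)!: 2!·0!·2!·3!·2!·1! = 48
prefactor² = (2J+1)·Δ·N² = 16/5
  k=0: +1/(0!·2!·0!·2!·0!·1!) = 1/4
Σ = 1/4  ⇒  CG² = 16/5·1/4² = 1/5
CG = +√(1/5) = +0.447214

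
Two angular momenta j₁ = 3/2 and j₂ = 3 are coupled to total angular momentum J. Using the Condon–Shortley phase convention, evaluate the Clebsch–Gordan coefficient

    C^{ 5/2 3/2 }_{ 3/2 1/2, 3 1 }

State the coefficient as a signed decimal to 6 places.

j₁+j₂−J=2  J+j₁−j₂=1  J−j₁+j₂=4  j₁+j₂+J+1=8
(j₁±m₁, j₂±m₂, J±M) = (2,1,4,2,4,1)
P² = 576/35
sum k=0..1:
  [0] +1/48 = 1/48
  [1] −1/6 = -1/6
S = -7/48
C² = P²·S² = 7/20 ; C = -0.591608

−√(7/20) = -0.591608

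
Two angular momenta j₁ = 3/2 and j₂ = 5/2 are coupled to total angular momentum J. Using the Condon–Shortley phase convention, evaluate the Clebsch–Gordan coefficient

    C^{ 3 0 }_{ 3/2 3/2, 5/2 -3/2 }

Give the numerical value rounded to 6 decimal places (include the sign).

+0.547723

√[7·1!2!4!/8! · 3!0!1!4!3!3!] = √(216/5)
  +(−1)^0/∏(0,1,0,1,2,3)! = 1/12  (running 1/12)
⟨..|..⟩ = √(216/5)·(1/12) = +0.547723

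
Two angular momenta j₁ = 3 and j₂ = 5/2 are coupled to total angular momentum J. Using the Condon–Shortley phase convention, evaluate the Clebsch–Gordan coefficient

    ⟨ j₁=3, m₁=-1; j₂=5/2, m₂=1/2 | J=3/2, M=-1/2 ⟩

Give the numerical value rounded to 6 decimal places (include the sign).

−√(1/105) = -0.097590

j₁+j₂−J=4  J+j₁−j₂=2  J−j₁+j₂=1  j₁+j₂+J+1=8
(j₁±m₁, j₂±m₂, J±M) = (2,4,3,2,1,2)
P² = 192/35
sum k=2..3:
  [2] +1/8 = 1/8
  [3] −1/6 = -1/6
S = -1/24
C² = P²·S² = 1/105 ; C = -0.097590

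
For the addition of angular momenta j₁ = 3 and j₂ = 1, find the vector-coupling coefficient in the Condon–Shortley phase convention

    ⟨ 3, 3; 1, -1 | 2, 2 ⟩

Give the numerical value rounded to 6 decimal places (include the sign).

+√(5/7) = +0.845154

√[5·2!4!0!/7! · 6!0!0!2!4!0!] = √(11520/7)
  +(−1)^0/∏(0,2,0,0,4,0)! = 1/48  (running 1/48)
⟨..|..⟩ = √(11520/7)·(1/48) = +0.845154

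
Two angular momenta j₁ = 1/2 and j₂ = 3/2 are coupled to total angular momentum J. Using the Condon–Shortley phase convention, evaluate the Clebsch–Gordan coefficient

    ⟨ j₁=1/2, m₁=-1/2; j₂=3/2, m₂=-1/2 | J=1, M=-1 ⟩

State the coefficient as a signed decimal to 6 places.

triangle: 1!×0!×2!/4! = 2/24
(j±m)!: 0!×1!×1!×2!×0!×2! = 4
prefactor² = (2J+1)×Δ×N² = 1
  k=1: −1/(1!×0!×0!×0!×0!×2!) = -1/2
Σ = -1/2  ⇒  CG² = 1×(-1/2)² = 1/4
CG = −√(1/4) = -0.500000

-0.500000  (= −√(1/4))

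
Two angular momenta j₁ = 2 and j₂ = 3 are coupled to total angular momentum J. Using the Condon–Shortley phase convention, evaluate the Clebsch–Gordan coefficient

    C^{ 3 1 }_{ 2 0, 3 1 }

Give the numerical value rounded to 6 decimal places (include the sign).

triangle: 2!*2!*4!/9! = 96/362880
(j±m)!: 2!*2!*4!*2!*4!*2! = 9216
prefactor² = (2J+1)*Δ*N² = 256/15
  k=0: +1/(0!*2!*2!*4!*0!*0!) = 1/96
  k=1: −1/(1!*1!*1!*3!*1!*1!) = -1/6
  k=2: +1/(2!*0!*0!*2!*2!*2!) = 1/16
Σ = -3/32  ⇒  CG² = 256/15*(-3/32)² = 3/20
CG = −√(3/20) = -0.387298

−√(3/20) = -0.387298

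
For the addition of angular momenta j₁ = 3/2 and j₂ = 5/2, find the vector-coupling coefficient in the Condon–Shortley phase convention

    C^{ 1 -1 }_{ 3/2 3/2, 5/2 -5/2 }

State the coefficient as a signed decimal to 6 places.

j₁+j₂−J=3  J+j₁−j₂=0  J−j₁+j₂=2  j₁+j₂+J+1=6
(j₁±m₁, j₂±m₂, J±M) = (3,0,0,5,0,2)
P² = 72
sum k=0..0:
  [0] +1/12 = 1/12
S = 1/12
C² = P²·S² = 1/2 ; C = +0.707107

+√(1/2) ≈ +0.707107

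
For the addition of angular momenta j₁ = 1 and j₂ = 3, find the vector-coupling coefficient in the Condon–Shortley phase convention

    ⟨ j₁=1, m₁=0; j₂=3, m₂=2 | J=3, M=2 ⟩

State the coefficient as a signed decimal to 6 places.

√[7·1!1!5!/8! · 1!1!5!1!5!1!] = √(300)
  +(−1)^0/∏(0,1,1,5,0,0)! = 1/120  (running 1/120)
  +(−1)^1/∏(1,0,0,4,1,1)! = -1/24  (running -1/30)
⟨..|..⟩ = √(300)·(-1/30) = -0.577350

−√(1/3) ≈ -0.577350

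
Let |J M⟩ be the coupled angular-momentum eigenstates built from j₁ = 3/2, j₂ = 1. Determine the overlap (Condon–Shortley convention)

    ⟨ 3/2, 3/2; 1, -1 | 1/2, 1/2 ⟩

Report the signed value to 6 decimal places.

+√(1/2) ≈ +0.707107

j₁+j₂−J=2  J+j₁−j₂=1  J−j₁+j₂=0  j₁+j₂+J+1=4
(j₁±m₁, j₂±m₂, J±M) = (3,0,0,2,1,0)
P² = 2
sum k=0..0:
  [0] +1/2 = 1/2
S = 1/2
C² = P²·S² = 1/2 ; C = +0.707107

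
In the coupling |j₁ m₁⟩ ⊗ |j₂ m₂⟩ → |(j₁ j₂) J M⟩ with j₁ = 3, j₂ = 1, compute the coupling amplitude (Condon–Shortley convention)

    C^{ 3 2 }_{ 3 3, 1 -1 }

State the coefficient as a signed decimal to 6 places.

triangle: 1!×5!×1!/8! = 120/40320
(j±m)!: 6!×0!×0!×2!×5!×1! = 172800
prefactor² = (2J+1)×Δ×N² = 3600
  k=0: +1/(0!×1!×0!×0!×5!×1!) = 1/120
Σ = 1/120  ⇒  CG² = 3600×1/120² = 1/4
CG = +√(1/4) = +0.500000

+0.500000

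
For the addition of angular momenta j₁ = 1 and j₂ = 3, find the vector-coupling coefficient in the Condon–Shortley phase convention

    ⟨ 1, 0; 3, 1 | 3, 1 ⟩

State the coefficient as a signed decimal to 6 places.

−√(1/12) ≈ -0.288675

triangle: 1!·1!·5!/8! = 120/40320
(j±m)!: 1!·1!·4!·2!·4!·2! = 2304
prefactor² = (2J+1)·Δ·N² = 48
  k=0: +1/(0!·1!·1!·4!·0!·1!) = 1/24
  k=1: −1/(1!·0!·0!·3!·1!·2!) = -1/12
Σ = -1/24  ⇒  CG² = 48·(-1/24)² = 1/12
CG = −√(1/12) = -0.288675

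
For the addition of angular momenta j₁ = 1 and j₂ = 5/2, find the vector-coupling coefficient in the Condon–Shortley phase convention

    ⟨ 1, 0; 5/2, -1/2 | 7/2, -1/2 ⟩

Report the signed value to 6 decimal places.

+√(4/7) = +0.755929

√[8·0!2!5!/8! · 1!1!2!3!3!4!] = √(576/7)
  +(−1)^0/∏(0,0,1,2,1,3)! = 1/12  (running 1/12)
⟨..|..⟩ = √(576/7)·(1/12) = +0.755929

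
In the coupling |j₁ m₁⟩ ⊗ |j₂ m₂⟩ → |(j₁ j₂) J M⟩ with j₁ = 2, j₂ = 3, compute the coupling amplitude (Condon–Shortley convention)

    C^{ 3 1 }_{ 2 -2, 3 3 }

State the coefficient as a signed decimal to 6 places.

triangle: 2!×2!×4!/9! = 96/362880
(j±m)!: 0!×4!×6!×0!×4!×2! = 829440
prefactor² = (2J+1)×Δ×N² = 1536
  k=2: +1/(2!×0!×2!×4!×0!×0!) = 1/96
Σ = 1/96  ⇒  CG² = 1536×1/96² = 1/6
CG = +√(1/6) = +0.408248

+√(1/6) ≈ +0.408248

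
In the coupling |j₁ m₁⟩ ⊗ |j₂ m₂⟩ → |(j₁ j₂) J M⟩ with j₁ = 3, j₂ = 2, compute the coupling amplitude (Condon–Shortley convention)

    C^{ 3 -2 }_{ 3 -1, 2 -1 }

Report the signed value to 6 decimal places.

triangle: 2!·4!·2!/9! = 96/362880
(j±m)!: 2!·4!·1!·3!·1!·5! = 34560
prefactor² = (2J+1)·Δ·N² = 64
  k=0: +1/(0!·2!·4!·1!·0!·1!) = 1/48
  k=1: −1/(1!·1!·3!·0!·1!·2!) = -1/12
Σ = -1/16  ⇒  CG² = 64·(-1/16)² = 1/4
CG = −√(1/4) = -0.500000

−√(1/4) ≈ -0.500000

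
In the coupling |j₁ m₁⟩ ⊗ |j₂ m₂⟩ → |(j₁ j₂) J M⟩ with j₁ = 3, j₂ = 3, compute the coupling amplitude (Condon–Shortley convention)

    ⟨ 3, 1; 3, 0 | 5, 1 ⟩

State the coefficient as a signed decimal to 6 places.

j₁+j₂−J=1  J+j₁−j₂=5  J−j₁+j₂=5  j₁+j₂+J+1=12
(j₁±m₁, j₂±m₂, J±M) = (4,2,3,3,6,4)
P² = 69120/7
sum k=0..1:
  [0] +1/144 = 1/144
  [1] −1/288 = -1/288
S = 1/288
C² = P²·S² = 5/42 ; C = +0.345033

+0.345033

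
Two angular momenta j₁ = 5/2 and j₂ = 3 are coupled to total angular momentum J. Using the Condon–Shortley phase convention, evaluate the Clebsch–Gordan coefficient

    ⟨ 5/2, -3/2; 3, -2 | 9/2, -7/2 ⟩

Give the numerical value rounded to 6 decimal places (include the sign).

+0.100504

triangle: 1!·4!·5!/11! = 2880/39916800
(j±m)!: 1!·4!·1!·5!·1!·8! = 116121600
prefactor² = (2J+1)·Δ·N² = 921600/11
  k=0: +1/(0!·1!·4!·1!·0!·4!) = 1/576
  k=1: −1/(1!·0!·3!·0!·1!·5!) = -1/720
Σ = 1/2880  ⇒  CG² = 921600/11·1/2880² = 1/99
CG = +√(1/99) = +0.100504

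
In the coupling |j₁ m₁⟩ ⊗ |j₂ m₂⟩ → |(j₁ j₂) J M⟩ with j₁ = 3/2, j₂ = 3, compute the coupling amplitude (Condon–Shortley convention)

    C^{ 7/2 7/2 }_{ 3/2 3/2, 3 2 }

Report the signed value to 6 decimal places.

+√(1/3) = +0.577350

triangle: 1!*2!*5!/9! = 240/362880
(j±m)!: 3!*0!*5!*1!*7!*0! = 3628800
prefactor² = (2J+1)*Δ*N² = 19200
  k=0: +1/(0!*1!*0!*5!*2!*0!) = 1/240
Σ = 1/240  ⇒  CG² = 19200*1/240² = 1/3
CG = +√(1/3) = +0.577350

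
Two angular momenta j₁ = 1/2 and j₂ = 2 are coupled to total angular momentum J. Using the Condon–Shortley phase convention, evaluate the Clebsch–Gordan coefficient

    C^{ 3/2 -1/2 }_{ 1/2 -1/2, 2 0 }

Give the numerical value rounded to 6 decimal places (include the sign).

-0.632456

triangle: 1!*0!*3!/5! = 6/120
(j±m)!: 0!*1!*2!*2!*1!*2! = 8
prefactor² = (2J+1)*Δ*N² = 8/5
  k=1: −1/(1!*0!*0!*1!*0!*2!) = -1/2
Σ = -1/2  ⇒  CG² = 8/5*(-1/2)² = 2/5
CG = −√(2/5) = -0.632456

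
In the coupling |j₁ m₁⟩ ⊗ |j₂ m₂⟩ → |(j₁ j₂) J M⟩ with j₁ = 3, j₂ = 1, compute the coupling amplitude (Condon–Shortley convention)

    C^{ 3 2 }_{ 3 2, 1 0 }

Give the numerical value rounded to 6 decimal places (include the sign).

+√(1/3) = +0.577350

√[7·1!5!1!/8! · 5!1!1!1!5!1!] = √(300)
  +(−1)^0/∏(0,1,1,1,4,0)! = 1/24  (running 1/24)
  +(−1)^1/∏(1,0,0,0,5,1)! = -1/120  (running 1/30)
⟨..|..⟩ = √(300)·(1/30) = +0.577350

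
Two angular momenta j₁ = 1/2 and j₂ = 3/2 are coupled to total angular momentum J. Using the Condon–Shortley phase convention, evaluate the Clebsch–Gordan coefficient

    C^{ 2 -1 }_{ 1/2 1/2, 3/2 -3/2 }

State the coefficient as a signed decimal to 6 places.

j₁+j₂−J=0  J+j₁−j₂=1  J−j₁+j₂=3  j₁+j₂+J+1=5
(j₁±m₁, j₂±m₂, J±M) = (1,0,0,3,1,3)
P² = 9
sum k=0..0:
  [0] +1/6 = 1/6
S = 1/6
C² = P²·S² = 1/4 ; C = +0.500000

+0.500000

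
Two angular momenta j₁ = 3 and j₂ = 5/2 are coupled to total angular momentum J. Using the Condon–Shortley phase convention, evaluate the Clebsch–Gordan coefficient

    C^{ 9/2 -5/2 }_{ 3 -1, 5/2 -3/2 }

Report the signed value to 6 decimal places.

+√(10/99) ≈ +0.317821

√[10·1!5!4!/11! · 2!4!1!4!2!7!] = √(92160/11)
  +(−1)^0/∏(0,1,4,1,1,3)! = 1/144  (running 1/144)
  +(−1)^1/∏(1,0,3,0,2,4)! = -1/288  (running 1/288)
⟨..|..⟩ = √(92160/11)·(1/288) = +0.317821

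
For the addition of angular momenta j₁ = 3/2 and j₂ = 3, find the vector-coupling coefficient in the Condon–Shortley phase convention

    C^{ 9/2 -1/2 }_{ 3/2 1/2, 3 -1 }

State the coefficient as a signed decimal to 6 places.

√[10·0!3!6!/10! · 2!1!2!4!4!5!] = √(23040/7)
  +(−1)^0/∏(0,0,1,2,2,4)! = 1/96  (running 1/96)
⟨..|..⟩ = √(23040/7)·(1/96) = +0.597614

+√(5/14) ≈ +0.597614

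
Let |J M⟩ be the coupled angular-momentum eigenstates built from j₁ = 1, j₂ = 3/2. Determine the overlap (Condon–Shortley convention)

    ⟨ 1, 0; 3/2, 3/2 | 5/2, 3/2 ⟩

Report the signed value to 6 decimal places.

j₁+j₂−J=0  J+j₁−j₂=2  J−j₁+j₂=3  j₁+j₂+J+1=6
(j₁±m₁, j₂±m₂, J±M) = (1,1,3,0,4,1)
P² = 72/5
sum k=0..0:
  [0] +1/6 = 1/6
S = 1/6
C² = P²·S² = 2/5 ; C = +0.632456

+0.632456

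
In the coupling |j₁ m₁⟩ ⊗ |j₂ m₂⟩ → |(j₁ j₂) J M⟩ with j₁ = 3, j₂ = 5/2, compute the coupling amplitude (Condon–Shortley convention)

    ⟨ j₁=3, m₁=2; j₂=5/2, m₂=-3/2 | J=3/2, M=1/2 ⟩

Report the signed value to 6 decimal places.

−√(1/21) ≈ -0.218218

triangle: 4!×2!×1!/8! = 48/40320
(j±m)!: 5!×1!×1!×4!×2!×1! = 5760
prefactor² = (2J+1)×Δ×N² = 192/7
  k=0: +1/(0!×4!×1!×1!×1!×0!) = 1/24
  k=1: −1/(1!×3!×0!×0!×2!×1!) = -1/12
Σ = -1/24  ⇒  CG² = 192/7×(-1/24)² = 1/21
CG = −√(1/21) = -0.218218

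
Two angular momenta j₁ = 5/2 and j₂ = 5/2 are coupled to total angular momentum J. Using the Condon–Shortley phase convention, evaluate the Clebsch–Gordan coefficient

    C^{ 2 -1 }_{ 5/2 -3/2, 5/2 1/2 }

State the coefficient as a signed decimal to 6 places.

+√(1/7) = +0.377964

triangle: 3!×2!×2!/8! = 24/40320
(j±m)!: 1!×4!×3!×2!×1!×3! = 1728
prefactor² = (2J+1)×Δ×N² = 36/7
  k=2: +1/(2!×1!×2!×1!×0!×1!) = 1/4
  k=3: −1/(3!×0!×1!×0!×1!×2!) = -1/12
Σ = 1/6  ⇒  CG² = 36/7×1/6² = 1/7
CG = +√(1/7) = +0.377964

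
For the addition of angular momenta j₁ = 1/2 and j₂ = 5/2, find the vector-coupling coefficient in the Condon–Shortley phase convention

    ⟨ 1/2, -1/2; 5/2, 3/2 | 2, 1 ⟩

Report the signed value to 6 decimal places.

-0.816497  (= −√(2/3))

√[5·1!0!4!/6! · 0!1!4!1!3!1!] = √(24)
  +(−1)^1/∏(1,0,0,3,0,1)! = -1/6  (running -1/6)
⟨..|..⟩ = √(24)·(-1/6) = -0.816497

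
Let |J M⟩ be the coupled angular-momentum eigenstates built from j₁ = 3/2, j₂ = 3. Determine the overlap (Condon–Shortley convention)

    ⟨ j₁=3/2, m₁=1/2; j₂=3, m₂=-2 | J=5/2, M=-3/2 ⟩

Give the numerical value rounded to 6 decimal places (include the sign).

triangle: 2!·1!·4!/8! = 48/40320
(j±m)!: 2!·1!·1!·5!·1!·4! = 5760
prefactor² = (2J+1)·Δ·N² = 288/7
  k=0: +1/(0!·2!·1!·1!·0!·3!) = 1/12
  k=1: −1/(1!·1!·0!·0!·1!·4!) = -1/24
Σ = 1/24  ⇒  CG² = 288/7·1/24² = 1/14
CG = +√(1/14) = +0.267261

+0.267261  (= +√(1/14))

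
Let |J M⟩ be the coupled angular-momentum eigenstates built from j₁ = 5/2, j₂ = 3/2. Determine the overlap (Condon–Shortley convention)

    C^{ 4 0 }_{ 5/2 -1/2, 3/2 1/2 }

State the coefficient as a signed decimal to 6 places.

triangle: 0!*5!*3!/9! = 720/362880
(j±m)!: 2!*3!*2!*1!*4!*4! = 13824
prefactor² = (2J+1)*Δ*N² = 1728/7
  k=0: +1/(0!*0!*3!*2!*2!*1!) = 1/24
Σ = 1/24  ⇒  CG² = 1728/7*1/24² = 3/7
CG = +√(3/7) = +0.654654

+√(3/7) = +0.654654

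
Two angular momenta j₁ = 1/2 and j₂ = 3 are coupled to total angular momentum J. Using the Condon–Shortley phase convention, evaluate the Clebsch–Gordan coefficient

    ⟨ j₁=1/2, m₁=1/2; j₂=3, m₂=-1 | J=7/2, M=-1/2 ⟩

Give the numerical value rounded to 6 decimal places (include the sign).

+0.654654  (= +√(3/7))

j₁+j₂−J=0  J+j₁−j₂=1  J−j₁+j₂=6  j₁+j₂+J+1=8
(j₁±m₁, j₂±m₂, J±M) = (1,0,2,4,3,4)
P² = 6912/7
sum k=0..0:
  [0] +1/48 = 1/48
S = 1/48
C² = P²·S² = 3/7 ; C = +0.654654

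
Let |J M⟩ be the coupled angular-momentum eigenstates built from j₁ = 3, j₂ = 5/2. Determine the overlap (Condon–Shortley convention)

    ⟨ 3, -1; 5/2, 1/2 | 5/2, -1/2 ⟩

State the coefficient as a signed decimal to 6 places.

+0.478091

j₁+j₂−J=3  J+j₁−j₂=3  J−j₁+j₂=2  j₁+j₂+J+1=9
(j₁±m₁, j₂±m₂, J±M) = (2,4,3,2,2,3)
P² = 288/35
sum k=1..3:
  [1] −1/24 = -1/24
  [2] +1/4 = 1/4
  [3] −1/24 = -1/24
S = 1/6
C² = P²·S² = 8/35 ; C = +0.478091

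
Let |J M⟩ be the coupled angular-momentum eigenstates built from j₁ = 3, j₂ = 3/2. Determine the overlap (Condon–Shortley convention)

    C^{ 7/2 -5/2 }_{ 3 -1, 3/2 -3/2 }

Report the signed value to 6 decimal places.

j₁+j₂−J=1  J+j₁−j₂=5  J−j₁+j₂=2  j₁+j₂+J+1=9
(j₁±m₁, j₂±m₂, J±M) = (2,4,0,3,1,6)
P² = 7680/7
sum k=0..0:
  [0] +1/48 = 1/48
S = 1/48
C² = P²·S² = 10/21 ; C = +0.690066

+0.690066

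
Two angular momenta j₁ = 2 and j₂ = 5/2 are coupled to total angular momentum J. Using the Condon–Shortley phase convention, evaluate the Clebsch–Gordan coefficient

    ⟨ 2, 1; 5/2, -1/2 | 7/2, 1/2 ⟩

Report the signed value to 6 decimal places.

j₁+j₂−J=1  J+j₁−j₂=3  J−j₁+j₂=4  j₁+j₂+J+1=9
(j₁±m₁, j₂±m₂, J±M) = (3,1,2,3,4,3)
P² = 1152/35
sum k=0..1:
  [0] +1/8 = 1/8
  [1] −1/36 = -1/36
S = 7/72
C² = P²·S² = 14/45 ; C = +0.557773

+√(14/45) = +0.557773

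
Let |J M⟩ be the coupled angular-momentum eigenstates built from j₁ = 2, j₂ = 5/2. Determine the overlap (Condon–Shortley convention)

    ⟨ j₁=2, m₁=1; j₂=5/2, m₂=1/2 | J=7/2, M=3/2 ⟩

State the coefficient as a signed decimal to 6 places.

triangle: 1!*3!*4!/9! = 144/362880
(j±m)!: 3!*1!*3!*2!*5!*2! = 17280
prefactor² = (2J+1)*Δ*N² = 384/7
  k=0: +1/(0!*1!*1!*3!*2!*1!) = 1/12
  k=1: −1/(1!*0!*0!*2!*3!*2!) = -1/24
Σ = 1/24  ⇒  CG² = 384/7*1/24² = 2/21
CG = +√(2/21) = +0.308607

+0.308607  (= +√(2/21))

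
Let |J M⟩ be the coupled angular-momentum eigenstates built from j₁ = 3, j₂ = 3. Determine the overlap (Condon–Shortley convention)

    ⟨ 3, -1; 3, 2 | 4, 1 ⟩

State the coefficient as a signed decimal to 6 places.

j₁+j₂−J=2  J+j₁−j₂=4  J−j₁+j₂=4  j₁+j₂+J+1=11
(j₁±m₁, j₂±m₂, J±M) = (2,4,5,1,5,3)
P² = 82944/77
sum k=1..2:
  [1] −1/144 = -1/144
  [2] +1/48 = 1/48
S = 1/72
C² = P²·S² = 16/77 ; C = +0.455842

+0.455842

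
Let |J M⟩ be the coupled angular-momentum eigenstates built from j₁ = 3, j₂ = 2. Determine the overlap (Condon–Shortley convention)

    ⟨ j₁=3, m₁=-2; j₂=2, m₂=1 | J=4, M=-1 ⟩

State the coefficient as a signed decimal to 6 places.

-0.591608

triangle: 1!·5!·3!/10! = 720/3628800
(j±m)!: 1!·5!·3!·1!·3!·5! = 518400
prefactor² = (2J+1)·Δ·N² = 6480/7
  k=0: +1/(0!·1!·5!·3!·0!·0!) = 1/720
  k=1: −1/(1!·0!·4!·2!·1!·1!) = -1/48
Σ = -7/360  ⇒  CG² = 6480/7·(-7/360)² = 7/20
CG = −√(7/20) = -0.591608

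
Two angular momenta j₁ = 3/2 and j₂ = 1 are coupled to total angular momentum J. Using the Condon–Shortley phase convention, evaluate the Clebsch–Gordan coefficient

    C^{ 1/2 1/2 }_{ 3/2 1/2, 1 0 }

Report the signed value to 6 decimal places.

−√(1/3) = -0.577350

j₁+j₂−J=2  J+j₁−j₂=1  J−j₁+j₂=0  j₁+j₂+J+1=4
(j₁±m₁, j₂±m₂, J±M) = (2,1,1,1,1,0)
P² = 1/3
sum k=1..1:
  [1] −1/1 = -1
S = -1
C² = P²·S² = 1/3 ; C = -0.577350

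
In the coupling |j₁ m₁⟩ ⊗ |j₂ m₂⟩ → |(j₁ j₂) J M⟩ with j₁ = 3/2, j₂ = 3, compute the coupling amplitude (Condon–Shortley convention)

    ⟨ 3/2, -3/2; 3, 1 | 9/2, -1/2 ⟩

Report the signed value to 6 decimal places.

j₁+j₂−J=0  J+j₁−j₂=3  J−j₁+j₂=6  j₁+j₂+J+1=10
(j₁±m₁, j₂±m₂, J±M) = (0,3,4,2,4,5)
P² = 69120/7
sum k=0..0:
  [0] +1/288 = 1/288
S = 1/288
C² = P²·S² = 5/42 ; C = +0.345033

+√(5/42) ≈ +0.345033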